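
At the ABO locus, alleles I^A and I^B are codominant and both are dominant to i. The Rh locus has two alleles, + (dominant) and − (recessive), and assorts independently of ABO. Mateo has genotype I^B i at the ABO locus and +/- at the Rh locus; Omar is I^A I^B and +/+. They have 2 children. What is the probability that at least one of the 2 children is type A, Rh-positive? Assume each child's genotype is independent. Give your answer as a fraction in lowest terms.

7/16

ABO cross I^B i × I^A I^B → 1/4 A, 1/2 B, 1/4 AB.
Rh cross +/- × +/+ → 1 Rh+; so P(type A, Rh-positive) = 1/4 × 1 = 1/4 per child.
P(none) = (3/4)^2 = 9/16; P(at least one) = 1 − 9/16 = 7/16.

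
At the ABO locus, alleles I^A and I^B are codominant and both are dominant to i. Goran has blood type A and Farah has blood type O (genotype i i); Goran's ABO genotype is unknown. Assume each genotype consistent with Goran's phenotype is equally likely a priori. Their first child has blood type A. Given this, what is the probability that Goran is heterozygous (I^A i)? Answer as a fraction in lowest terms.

Possible genotypes: Goran ∈ {I^A I^A, I^A i}; Farah ∈ {i i}.
Weight each parental genotype pair by prior × P(type-A child):
  I^A I^A × i i: posterior weight 2/3.
  I^A i × i i: posterior weight 1/3.
Sum the posterior weight over pairs where Goran is I^A i: 1/3.

1/3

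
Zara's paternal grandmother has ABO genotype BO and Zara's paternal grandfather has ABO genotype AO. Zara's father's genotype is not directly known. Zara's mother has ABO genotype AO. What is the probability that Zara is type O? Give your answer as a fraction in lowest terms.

Zara's father's ABO genotype from BO × AO: 1/4 AB, 1/4 AO, 1/4 BO, 1/4 OO.
Crossing each possibility with the mother AO and summing P(type O): 1/4·0 + 1/4·1/4 + 1/4·1/4 + 1/4·1/2 = 1/4.

1/4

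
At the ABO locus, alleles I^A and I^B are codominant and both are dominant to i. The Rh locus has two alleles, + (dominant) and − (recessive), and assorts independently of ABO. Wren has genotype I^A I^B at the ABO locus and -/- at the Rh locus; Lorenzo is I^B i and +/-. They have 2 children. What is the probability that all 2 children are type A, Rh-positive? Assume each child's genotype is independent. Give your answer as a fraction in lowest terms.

ABO cross I^A I^B × I^B i → 1/4 A, 1/2 B, 1/4 AB.
Rh cross -/- × +/- → 1/2 Rh+, 1/2 Rh-; so P(type A, Rh-positive) = 1/4 × 1/2 = 1/8 per child.
All 2 independent: (1/8)^2 = 1/64.

1/64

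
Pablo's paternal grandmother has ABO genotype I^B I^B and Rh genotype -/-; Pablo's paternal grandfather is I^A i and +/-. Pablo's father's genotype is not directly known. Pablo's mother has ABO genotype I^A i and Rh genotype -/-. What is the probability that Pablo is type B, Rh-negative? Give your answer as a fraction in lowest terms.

Pablo's father's ABO genotype from I^B I^B × I^A i: 1/2 I^A I^B, 1/2 I^B i.
Crossing each possibility with the mother I^A i and summing P(type B): 1/2·1/4 + 1/2·1/4 = 1/4.
Similarly for Rh via the father's Rh distribution: P(Rh-) = 3/4.
Independent loci: 1/4 × 3/4 = 3/16.

3/16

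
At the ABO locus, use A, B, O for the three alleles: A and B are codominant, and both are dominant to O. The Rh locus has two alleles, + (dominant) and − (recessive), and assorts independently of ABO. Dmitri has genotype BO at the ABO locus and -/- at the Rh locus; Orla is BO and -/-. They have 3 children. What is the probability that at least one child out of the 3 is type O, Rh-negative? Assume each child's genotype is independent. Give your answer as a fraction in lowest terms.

ABO cross BO × BO → 1/4 O, 3/4 B.
Rh cross -/- × -/- → 1 Rh-; so P(type O, Rh-negative) = 1/4 × 1 = 1/4 per child.
P(none) = (3/4)^3 = 27/64; P(at least one) = 1 − 27/64 = 37/64.

37/64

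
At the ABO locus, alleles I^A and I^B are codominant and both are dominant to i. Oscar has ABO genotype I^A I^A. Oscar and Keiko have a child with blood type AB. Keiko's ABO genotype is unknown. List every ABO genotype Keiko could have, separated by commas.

For each candidate genotype of Keiko, check whether crossing it with I^A I^A can produce every observed child phenotype.
  I^A I^A → possible child types {A} ✗
  I^A I^B → possible child types {A, AB} ✓
  I^A i → possible child types {A} ✗
  I^B I^B → possible child types {AB} ✓
  I^B i → possible child types {A, AB} ✓
  i i → possible child types {A} ✗

I^A I^B, I^B I^B, I^B i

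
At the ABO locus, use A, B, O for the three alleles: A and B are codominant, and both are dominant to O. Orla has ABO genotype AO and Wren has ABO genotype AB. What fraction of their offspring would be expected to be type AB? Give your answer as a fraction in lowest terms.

1/4

ABO cross AO × AB → offspring phenotypes: 1/2 A, 1/4 B, 1/4 AB.
So P(type AB) = 1/4.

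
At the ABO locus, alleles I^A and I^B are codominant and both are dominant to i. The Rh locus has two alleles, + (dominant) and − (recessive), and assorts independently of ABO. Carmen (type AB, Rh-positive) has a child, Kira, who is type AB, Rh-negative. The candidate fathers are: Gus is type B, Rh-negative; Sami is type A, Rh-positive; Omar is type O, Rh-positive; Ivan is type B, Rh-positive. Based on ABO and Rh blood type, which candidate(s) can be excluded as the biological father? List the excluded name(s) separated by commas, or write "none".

A candidate is excluded only if no genotype consistent with his phenotype could produce a type AB, Rh-negative child with a type AB, Rh-positive mother.
Omar (type O, Rh+): no genotype consistent with that phenotype can produce a type-AB Rh- child with a type-AB mother.

Omar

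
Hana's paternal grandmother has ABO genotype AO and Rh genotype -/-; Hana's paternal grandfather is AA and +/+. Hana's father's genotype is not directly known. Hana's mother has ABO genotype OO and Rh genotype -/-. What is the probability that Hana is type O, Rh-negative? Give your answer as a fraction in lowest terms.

1/8

Hana's father's ABO genotype from AO × AA: 1/2 AA, 1/2 AO.
Crossing each possibility with the mother OO and summing P(type O): 1/2·0 + 1/2·1/2 = 1/4.
Similarly for Rh via the father's Rh distribution: P(Rh-) = 1/2.
Independent loci: 1/4 × 1/2 = 1/8.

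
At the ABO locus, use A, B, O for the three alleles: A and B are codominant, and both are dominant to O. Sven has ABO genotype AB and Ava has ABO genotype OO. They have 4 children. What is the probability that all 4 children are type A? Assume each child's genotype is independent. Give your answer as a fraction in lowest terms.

1/16

ABO cross AB × OO → 1/2 A, 1/2 B.
So P(type A) = 1/2 per child.
All 4 independent: (1/2)^4 = 1/16.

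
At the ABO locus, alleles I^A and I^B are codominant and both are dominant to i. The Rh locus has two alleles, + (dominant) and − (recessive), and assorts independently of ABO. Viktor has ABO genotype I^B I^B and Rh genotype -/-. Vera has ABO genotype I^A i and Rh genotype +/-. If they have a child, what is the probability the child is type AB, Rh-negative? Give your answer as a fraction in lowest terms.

1/4

ABO cross I^B I^B × I^A i → offspring phenotypes: 1/2 B, 1/2 AB.
Rh cross -/- × +/- → 1/2 Rh+, 1/2 Rh-.
Independent loci: P(type AB, Rh-negative) = 1/2 × 1/2 = 1/4.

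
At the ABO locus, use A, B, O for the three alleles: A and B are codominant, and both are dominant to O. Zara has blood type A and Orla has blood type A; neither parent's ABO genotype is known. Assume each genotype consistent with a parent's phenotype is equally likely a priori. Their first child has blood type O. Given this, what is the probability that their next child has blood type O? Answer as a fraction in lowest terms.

1/4

Possible genotypes: Zara ∈ {AA, AO}; Orla ∈ {AA, AO}.
Weight each parental genotype pair by prior × P(type-O child):
  AO × AO: posterior weight 1; P(next child type O) = 1/4.
Weighted sum = 1/4.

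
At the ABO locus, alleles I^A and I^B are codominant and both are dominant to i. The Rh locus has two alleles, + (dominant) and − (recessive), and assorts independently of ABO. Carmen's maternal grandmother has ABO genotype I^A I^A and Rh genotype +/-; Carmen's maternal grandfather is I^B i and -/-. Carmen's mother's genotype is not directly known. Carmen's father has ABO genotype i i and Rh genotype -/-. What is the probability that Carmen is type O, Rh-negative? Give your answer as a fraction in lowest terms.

Carmen's mother's ABO genotype from I^A I^A × I^B i: 1/2 I^A I^B, 1/2 I^A i.
Crossing each possibility with the father i i and summing P(type O): 1/2·0 + 1/2·1/2 = 1/4.
Similarly for Rh via the mother's Rh distribution: P(Rh-) = 3/4.
Independent loci: 1/4 × 3/4 = 3/16.

3/16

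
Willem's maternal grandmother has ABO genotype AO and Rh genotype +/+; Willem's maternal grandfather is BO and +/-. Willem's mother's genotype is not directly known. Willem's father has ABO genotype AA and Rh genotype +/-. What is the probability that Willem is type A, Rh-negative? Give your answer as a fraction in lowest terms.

Willem's mother's ABO genotype from AO × BO: 1/4 AB, 1/4 AO, 1/4 BO, 1/4 OO.
Crossing each possibility with the father AA and summing P(type A): 1/4·1/2 + 1/4·1 + 1/4·1/2 + 1/4·1 = 3/4.
Similarly for Rh via the mother's Rh distribution: P(Rh-) = 1/8.
Independent loci: 3/4 × 1/8 = 3/32.

3/32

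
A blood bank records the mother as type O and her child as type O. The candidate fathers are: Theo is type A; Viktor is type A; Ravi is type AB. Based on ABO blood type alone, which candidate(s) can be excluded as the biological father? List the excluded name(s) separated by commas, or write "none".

A candidate is excluded only if no genotype consistent with his phenotype could produce a type O child with a type O mother.
Ravi (type AB): no genotype consistent with that phenotype can produce a type-O child with a type-O mother.

Ravi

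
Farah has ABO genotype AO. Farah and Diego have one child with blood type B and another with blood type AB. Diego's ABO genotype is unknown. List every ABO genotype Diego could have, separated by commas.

For each candidate genotype of Diego, check whether crossing it with AO can produce every observed child phenotype.
  AA → possible child types {A} ✗
  AB → possible child types {A, B, AB} ✓
  AO → possible child types {O, A} ✗
  BB → possible child types {B, AB} ✓
  BO → possible child types {O, A, B, AB} ✓
  OO → possible child types {O, A} ✗

AB, BB, BO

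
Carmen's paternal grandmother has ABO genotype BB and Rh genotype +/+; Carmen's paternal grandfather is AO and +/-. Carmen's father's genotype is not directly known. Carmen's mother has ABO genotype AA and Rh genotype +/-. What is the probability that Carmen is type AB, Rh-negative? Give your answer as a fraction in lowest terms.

Carmen's father's ABO genotype from BB × AO: 1/2 AB, 1/2 BO.
Crossing each possibility with the mother AA and summing P(type AB): 1/2·1/2 + 1/2·1/2 = 1/2.
Similarly for Rh via the father's Rh distribution: P(Rh-) = 1/8.
Independent loci: 1/2 × 1/8 = 1/16.

1/16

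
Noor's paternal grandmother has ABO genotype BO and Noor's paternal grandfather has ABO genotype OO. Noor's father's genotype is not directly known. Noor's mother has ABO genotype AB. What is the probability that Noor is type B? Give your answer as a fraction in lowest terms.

Noor's father's ABO genotype from BO × OO: 1/2 BO, 1/2 OO.
Crossing each possibility with the mother AB and summing P(type B): 1/2·1/2 + 1/2·1/2 = 1/2.

1/2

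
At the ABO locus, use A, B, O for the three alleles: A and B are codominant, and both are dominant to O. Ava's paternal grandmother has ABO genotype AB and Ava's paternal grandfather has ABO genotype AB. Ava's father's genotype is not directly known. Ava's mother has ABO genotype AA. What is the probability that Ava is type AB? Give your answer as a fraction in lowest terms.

1/2

Ava's father's ABO genotype from AB × AB: 1/4 AA, 1/2 AB, 1/4 BB.
Crossing each possibility with the mother AA and summing P(type AB): 1/4·0 + 1/2·1/2 + 1/4·1 = 1/2.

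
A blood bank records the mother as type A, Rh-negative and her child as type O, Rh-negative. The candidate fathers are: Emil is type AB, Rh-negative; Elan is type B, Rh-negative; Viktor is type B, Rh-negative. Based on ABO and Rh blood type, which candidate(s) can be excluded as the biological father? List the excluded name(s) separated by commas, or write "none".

A candidate is excluded only if no genotype consistent with his phenotype could produce a type O, Rh-negative child with a type A, Rh-negative mother.
Emil (type AB, Rh-): no genotype consistent with that phenotype can produce a type-O Rh- child with a type-A mother.

Emil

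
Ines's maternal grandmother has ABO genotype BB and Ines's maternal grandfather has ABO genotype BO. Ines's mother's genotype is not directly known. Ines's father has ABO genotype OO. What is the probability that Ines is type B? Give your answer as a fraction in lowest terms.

3/4

Ines's mother's ABO genotype from BB × BO: 1/2 BB, 1/2 BO.
Crossing each possibility with the father OO and summing P(type B): 1/2·1 + 1/2·1/2 = 3/4.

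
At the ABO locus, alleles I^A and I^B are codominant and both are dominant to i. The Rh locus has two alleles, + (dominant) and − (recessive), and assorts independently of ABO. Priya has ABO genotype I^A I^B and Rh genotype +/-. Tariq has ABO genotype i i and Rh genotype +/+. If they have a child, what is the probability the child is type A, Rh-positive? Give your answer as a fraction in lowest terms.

1/2

ABO cross I^A I^B × i i → offspring phenotypes: 1/2 A, 1/2 B.
Rh cross +/- × +/+ → 1 Rh+.
Independent loci: P(type A, Rh-positive) = 1/2 × 1 = 1/2.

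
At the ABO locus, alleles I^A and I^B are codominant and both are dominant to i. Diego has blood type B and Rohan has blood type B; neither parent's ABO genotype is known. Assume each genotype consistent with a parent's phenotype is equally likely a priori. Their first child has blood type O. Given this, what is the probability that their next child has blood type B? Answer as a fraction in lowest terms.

Possible genotypes: Diego ∈ {I^B I^B, I^B i}; Rohan ∈ {I^B I^B, I^B i}.
Weight each parental genotype pair by prior × P(type-O child):
  I^B i × I^B i: posterior weight 1; P(next child type B) = 3/4.
Weighted sum = 3/4.

3/4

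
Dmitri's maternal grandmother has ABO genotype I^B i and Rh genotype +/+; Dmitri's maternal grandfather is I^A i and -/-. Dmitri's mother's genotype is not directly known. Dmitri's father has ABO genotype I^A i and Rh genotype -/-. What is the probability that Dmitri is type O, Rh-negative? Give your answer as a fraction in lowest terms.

1/8

Dmitri's mother's ABO genotype from I^B i × I^A i: 1/4 I^A I^B, 1/4 I^A i, 1/4 I^B i, 1/4 i i.
Crossing each possibility with the father I^A i and summing P(type O): 1/4·0 + 1/4·1/4 + 1/4·1/4 + 1/4·1/2 = 1/4.
Similarly for Rh via the mother's Rh distribution: P(Rh-) = 1/2.
Independent loci: 1/4 × 1/2 = 1/8.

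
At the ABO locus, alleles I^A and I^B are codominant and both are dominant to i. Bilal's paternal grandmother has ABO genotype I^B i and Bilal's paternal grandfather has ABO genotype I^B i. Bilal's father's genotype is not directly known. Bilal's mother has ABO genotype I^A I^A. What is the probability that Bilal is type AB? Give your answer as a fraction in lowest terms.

Bilal's father's ABO genotype from I^B i × I^B i: 1/4 I^B I^B, 1/2 I^B i, 1/4 i i.
Crossing each possibility with the mother I^A I^A and summing P(type AB): 1/4·1 + 1/2·1/2 + 1/4·0 = 1/2.

1/2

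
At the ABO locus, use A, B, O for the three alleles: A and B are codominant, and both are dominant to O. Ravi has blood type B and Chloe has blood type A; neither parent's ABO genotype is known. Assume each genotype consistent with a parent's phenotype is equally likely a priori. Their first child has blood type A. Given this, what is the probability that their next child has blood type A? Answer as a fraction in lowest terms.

Possible genotypes: Ravi ∈ {BB, BO}; Chloe ∈ {AA, AO}.
Weight each parental genotype pair by prior × P(type-A child):
  BO × AA: posterior weight 2/3; P(next child type A) = 1/2.
  BO × AO: posterior weight 1/3; P(next child type A) = 1/4.
Weighted sum = 5/12.

5/12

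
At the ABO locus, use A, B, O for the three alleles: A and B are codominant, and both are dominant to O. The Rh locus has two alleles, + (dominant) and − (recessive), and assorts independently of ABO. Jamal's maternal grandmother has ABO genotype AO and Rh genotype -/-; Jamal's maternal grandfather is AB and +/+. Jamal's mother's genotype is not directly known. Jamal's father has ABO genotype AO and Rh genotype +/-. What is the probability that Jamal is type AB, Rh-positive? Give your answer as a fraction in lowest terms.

3/32

Jamal's mother's ABO genotype from AO × AB: 1/4 AA, 1/4 AB, 1/4 AO, 1/4 BO.
Crossing each possibility with the father AO and summing P(type AB): 1/4·0 + 1/4·1/4 + 1/4·0 + 1/4·1/4 = 1/8.
Similarly for Rh via the mother's Rh distribution: P(Rh+) = 3/4.
Independent loci: 1/8 × 3/4 = 3/32.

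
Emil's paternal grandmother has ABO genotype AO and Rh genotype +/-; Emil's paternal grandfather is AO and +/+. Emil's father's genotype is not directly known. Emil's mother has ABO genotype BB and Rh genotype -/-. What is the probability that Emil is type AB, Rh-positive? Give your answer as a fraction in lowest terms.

Emil's father's ABO genotype from AO × AO: 1/4 AA, 1/2 AO, 1/4 OO.
Crossing each possibility with the mother BB and summing P(type AB): 1/4·1 + 1/2·1/2 + 1/4·0 = 1/2.
Similarly for Rh via the father's Rh distribution: P(Rh+) = 3/4.
Independent loci: 1/2 × 3/4 = 3/8.

3/8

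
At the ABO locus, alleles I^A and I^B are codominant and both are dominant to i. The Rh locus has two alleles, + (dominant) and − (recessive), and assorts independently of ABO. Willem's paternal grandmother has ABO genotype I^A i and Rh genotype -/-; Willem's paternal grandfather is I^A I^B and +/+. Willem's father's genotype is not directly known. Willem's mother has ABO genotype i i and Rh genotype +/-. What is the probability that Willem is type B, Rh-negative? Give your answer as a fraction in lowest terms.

Willem's father's ABO genotype from I^A i × I^A I^B: 1/4 I^A I^A, 1/4 I^A I^B, 1/4 I^A i, 1/4 I^B i.
Crossing each possibility with the mother i i and summing P(type B): 1/4·0 + 1/4·1/2 + 1/4·0 + 1/4·1/2 = 1/4.
Similarly for Rh via the father's Rh distribution: P(Rh-) = 1/4.
Independent loci: 1/4 × 1/4 = 1/16.

1/16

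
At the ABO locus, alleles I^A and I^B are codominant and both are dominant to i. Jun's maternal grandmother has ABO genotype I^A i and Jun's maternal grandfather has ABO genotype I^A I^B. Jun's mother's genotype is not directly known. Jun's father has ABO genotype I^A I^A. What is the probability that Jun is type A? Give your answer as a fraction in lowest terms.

Jun's mother's ABO genotype from I^A i × I^A I^B: 1/4 I^A I^A, 1/4 I^A I^B, 1/4 I^A i, 1/4 I^B i.
Crossing each possibility with the father I^A I^A and summing P(type A): 1/4·1 + 1/4·1/2 + 1/4·1 + 1/4·1/2 = 3/4.

3/4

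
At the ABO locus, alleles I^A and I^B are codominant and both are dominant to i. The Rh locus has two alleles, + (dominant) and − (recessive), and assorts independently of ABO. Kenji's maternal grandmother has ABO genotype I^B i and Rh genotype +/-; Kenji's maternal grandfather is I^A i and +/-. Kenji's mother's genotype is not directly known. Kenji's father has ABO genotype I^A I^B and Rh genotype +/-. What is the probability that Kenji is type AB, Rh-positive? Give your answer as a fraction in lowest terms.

3/16

Kenji's mother's ABO genotype from I^B i × I^A i: 1/4 I^A I^B, 1/4 I^A i, 1/4 I^B i, 1/4 i i.
Crossing each possibility with the father I^A I^B and summing P(type AB): 1/4·1/2 + 1/4·1/4 + 1/4·1/4 + 1/4·0 = 1/4.
Similarly for Rh via the mother's Rh distribution: P(Rh+) = 3/4.
Independent loci: 1/4 × 3/4 = 3/16.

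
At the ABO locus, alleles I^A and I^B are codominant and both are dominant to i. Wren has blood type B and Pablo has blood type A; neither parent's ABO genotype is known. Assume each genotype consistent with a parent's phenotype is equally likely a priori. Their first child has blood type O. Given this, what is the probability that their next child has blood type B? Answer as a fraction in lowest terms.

Possible genotypes: Wren ∈ {I^B I^B, I^B i}; Pablo ∈ {I^A I^A, I^A i}.
Weight each parental genotype pair by prior × P(type-O child):
  I^B i × I^A i: posterior weight 1; P(next child type B) = 1/4.
Weighted sum = 1/4.

1/4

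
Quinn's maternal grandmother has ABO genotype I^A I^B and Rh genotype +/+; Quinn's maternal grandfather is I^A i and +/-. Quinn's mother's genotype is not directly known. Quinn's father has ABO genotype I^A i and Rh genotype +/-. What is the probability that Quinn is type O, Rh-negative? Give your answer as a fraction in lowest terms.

Quinn's mother's ABO genotype from I^A I^B × I^A i: 1/4 I^A I^A, 1/4 I^A I^B, 1/4 I^A i, 1/4 I^B i.
Crossing each possibility with the father I^A i and summing P(type O): 1/4·0 + 1/4·0 + 1/4·1/4 + 1/4·1/4 = 1/8.
Similarly for Rh via the mother's Rh distribution: P(Rh-) = 1/8.
Independent loci: 1/8 × 1/8 = 1/64.

1/64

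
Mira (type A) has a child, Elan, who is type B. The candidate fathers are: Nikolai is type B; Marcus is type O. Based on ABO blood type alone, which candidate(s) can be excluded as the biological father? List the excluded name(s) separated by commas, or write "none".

A candidate is excluded only if no genotype consistent with his phenotype could produce a type B child with a type A mother.
Marcus (type O): no genotype consistent with that phenotype can produce a type-B child with a type-A mother.

Marcus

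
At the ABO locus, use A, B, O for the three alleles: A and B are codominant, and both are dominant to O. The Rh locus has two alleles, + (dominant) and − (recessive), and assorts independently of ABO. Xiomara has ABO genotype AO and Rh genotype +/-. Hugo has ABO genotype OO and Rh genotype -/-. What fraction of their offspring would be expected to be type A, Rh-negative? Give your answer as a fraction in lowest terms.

1/4

ABO cross AO × OO → offspring phenotypes: 1/2 O, 1/2 A.
Rh cross +/- × -/- → 1/2 Rh+, 1/2 Rh-.
Independent loci: P(type A, Rh-negative) = 1/2 × 1/2 = 1/4.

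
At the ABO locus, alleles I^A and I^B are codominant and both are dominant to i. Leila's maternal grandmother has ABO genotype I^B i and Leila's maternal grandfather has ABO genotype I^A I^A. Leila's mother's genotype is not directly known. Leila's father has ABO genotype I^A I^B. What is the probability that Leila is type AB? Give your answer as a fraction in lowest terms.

Leila's mother's ABO genotype from I^B i × I^A I^A: 1/2 I^A I^B, 1/2 I^A i.
Crossing each possibility with the father I^A I^B and summing P(type AB): 1/2·1/2 + 1/2·1/4 = 3/8.

3/8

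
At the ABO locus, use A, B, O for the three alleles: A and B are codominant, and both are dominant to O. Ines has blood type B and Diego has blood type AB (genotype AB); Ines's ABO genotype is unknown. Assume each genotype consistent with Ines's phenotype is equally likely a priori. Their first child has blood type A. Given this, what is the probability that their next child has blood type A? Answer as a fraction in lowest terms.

1/4

Possible genotypes: Ines ∈ {BB, BO}; Diego ∈ {AB}.
Weight each parental genotype pair by prior × P(type-A child):
  BO × AB: posterior weight 1; P(next child type A) = 1/4.
Weighted sum = 1/4.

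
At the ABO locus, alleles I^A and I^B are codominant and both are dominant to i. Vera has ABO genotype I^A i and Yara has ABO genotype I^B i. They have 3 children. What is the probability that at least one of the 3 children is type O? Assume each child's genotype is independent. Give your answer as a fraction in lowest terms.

ABO cross I^A i × I^B i → 1/4 O, 1/4 A, 1/4 B, 1/4 AB.
So P(type O) = 1/4 per child.
P(none) = (3/4)^3 = 27/64; P(at least one) = 1 − 27/64 = 37/64.

37/64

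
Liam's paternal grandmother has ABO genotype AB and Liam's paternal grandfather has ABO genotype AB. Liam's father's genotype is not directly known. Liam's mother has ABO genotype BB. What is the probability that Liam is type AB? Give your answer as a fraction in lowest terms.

1/2

Liam's father's ABO genotype from AB × AB: 1/4 AA, 1/2 AB, 1/4 BB.
Crossing each possibility with the mother BB and summing P(type AB): 1/4·1 + 1/2·1/2 + 1/4·0 = 1/2.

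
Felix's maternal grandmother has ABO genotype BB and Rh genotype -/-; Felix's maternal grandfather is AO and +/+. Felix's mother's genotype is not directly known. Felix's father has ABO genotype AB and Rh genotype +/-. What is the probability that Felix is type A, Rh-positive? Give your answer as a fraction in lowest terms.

Felix's mother's ABO genotype from BB × AO: 1/2 AB, 1/2 BO.
Crossing each possibility with the father AB and summing P(type A): 1/2·1/4 + 1/2·1/4 = 1/4.
Similarly for Rh via the mother's Rh distribution: P(Rh+) = 3/4.
Independent loci: 1/4 × 3/4 = 3/16.

3/16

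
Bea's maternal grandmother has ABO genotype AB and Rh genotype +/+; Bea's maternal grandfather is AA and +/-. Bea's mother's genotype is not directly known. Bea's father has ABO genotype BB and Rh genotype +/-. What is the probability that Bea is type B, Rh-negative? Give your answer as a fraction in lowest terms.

Bea's mother's ABO genotype from AB × AA: 1/2 AA, 1/2 AB.
Crossing each possibility with the father BB and summing P(type B): 1/2·0 + 1/2·1/2 = 1/4.
Similarly for Rh via the mother's Rh distribution: P(Rh-) = 1/8.
Independent loci: 1/4 × 1/8 = 1/32.

1/32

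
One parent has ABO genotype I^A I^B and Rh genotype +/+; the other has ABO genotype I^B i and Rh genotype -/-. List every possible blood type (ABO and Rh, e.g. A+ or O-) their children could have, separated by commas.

A+, B+, AB+

Gametes from I^A I^B × I^B i give offspring ABO genotypes I^A I^B, I^A i, I^B I^B, I^B i, i.e. phenotypes A, B, AB.
Rh cross +/+ × -/- → phenotypes Rh+.
Combining independently: A+, B+, AB+.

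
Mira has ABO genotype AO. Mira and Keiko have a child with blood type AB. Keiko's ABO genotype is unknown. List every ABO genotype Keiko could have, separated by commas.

For each candidate genotype of Keiko, check whether crossing it with AO can produce every observed child phenotype.
  AA → possible child types {A} ✗
  AB → possible child types {A, B, AB} ✓
  AO → possible child types {O, A} ✗
  BB → possible child types {B, AB} ✓
  BO → possible child types {O, A, B, AB} ✓
  OO → possible child types {O, A} ✗

AB, BB, BO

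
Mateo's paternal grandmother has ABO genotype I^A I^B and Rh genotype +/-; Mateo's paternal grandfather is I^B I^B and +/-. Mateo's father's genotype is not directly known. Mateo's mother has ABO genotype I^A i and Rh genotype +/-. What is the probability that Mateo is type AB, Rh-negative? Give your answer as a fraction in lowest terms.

3/32

Mateo's father's ABO genotype from I^A I^B × I^B I^B: 1/2 I^A I^B, 1/2 I^B I^B.
Crossing each possibility with the mother I^A i and summing P(type AB): 1/2·1/4 + 1/2·1/2 = 3/8.
Similarly for Rh via the father's Rh distribution: P(Rh-) = 1/4.
Independent loci: 3/8 × 1/4 = 3/32.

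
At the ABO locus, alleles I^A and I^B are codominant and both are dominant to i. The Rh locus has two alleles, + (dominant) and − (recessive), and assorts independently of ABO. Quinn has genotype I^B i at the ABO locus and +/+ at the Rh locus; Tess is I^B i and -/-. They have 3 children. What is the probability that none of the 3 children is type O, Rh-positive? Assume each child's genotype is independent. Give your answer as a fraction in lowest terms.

ABO cross I^B i × I^B i → 1/4 O, 3/4 B.
Rh cross +/+ × -/- → 1 Rh+; so P(type O, Rh-positive) = 1/4 × 1 = 1/4 per child.
P(not type O, Rh-positive) = 3/4 for one child; (3/4)^3 = 27/64.

27/64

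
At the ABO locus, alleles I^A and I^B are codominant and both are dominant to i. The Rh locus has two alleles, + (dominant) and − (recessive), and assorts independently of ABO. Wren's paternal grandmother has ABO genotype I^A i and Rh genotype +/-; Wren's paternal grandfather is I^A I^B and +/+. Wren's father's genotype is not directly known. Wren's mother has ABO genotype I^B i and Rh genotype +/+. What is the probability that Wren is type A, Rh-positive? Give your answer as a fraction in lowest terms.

Wren's father's ABO genotype from I^A i × I^A I^B: 1/4 I^A I^A, 1/4 I^A I^B, 1/4 I^A i, 1/4 I^B i.
Crossing each possibility with the mother I^B i and summing P(type A): 1/4·1/2 + 1/4·1/4 + 1/4·1/4 + 1/4·0 = 1/4.
Similarly for Rh via the father's Rh distribution: P(Rh+) = 1.
Independent loci: 1/4 × 1 = 1/4.

1/4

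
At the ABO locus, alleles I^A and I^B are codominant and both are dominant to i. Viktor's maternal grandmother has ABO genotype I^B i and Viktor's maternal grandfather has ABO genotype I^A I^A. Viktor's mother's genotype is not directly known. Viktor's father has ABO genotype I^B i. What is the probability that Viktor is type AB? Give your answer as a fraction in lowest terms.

Viktor's mother's ABO genotype from I^B i × I^A I^A: 1/2 I^A I^B, 1/2 I^A i.
Crossing each possibility with the father I^B i and summing P(type AB): 1/2·1/4 + 1/2·1/4 = 1/4.

1/4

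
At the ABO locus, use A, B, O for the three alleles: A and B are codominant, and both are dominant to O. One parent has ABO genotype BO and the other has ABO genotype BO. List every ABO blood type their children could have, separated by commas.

Gametes from BO × BO give offspring ABO genotypes BB, BO, OO, i.e. phenotypes O, B.

O, B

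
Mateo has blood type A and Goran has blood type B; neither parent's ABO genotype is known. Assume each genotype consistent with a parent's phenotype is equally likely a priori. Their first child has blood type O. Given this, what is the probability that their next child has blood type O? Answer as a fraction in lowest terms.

1/4

Possible genotypes: Mateo ∈ {AA, AO}; Goran ∈ {BB, BO}.
Weight each parental genotype pair by prior × P(type-O child):
  AO × BO: posterior weight 1; P(next child type O) = 1/4.
Weighted sum = 1/4.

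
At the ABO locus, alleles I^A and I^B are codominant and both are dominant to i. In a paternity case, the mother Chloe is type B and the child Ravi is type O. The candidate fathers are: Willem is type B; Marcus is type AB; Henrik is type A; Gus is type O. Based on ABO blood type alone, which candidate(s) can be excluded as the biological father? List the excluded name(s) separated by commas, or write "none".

A candidate is excluded only if no genotype consistent with his phenotype could produce a type O child with a type B mother.
Marcus (type AB): no genotype consistent with that phenotype can produce a type-O child with a type-B mother.

Marcus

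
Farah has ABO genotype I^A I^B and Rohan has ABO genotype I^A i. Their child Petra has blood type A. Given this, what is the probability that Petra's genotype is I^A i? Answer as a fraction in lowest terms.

1/2

Cross I^A I^B × I^A i → 1/4 I^A I^A, 1/4 I^A I^B, 1/4 I^A i, 1/4 I^B i.
Type-A genotypes among offspring: I^A I^A (1/4), I^A i (1/4); total 1/2.
P(I^A i | type A) = (1/4) / (1/2) = 1/2.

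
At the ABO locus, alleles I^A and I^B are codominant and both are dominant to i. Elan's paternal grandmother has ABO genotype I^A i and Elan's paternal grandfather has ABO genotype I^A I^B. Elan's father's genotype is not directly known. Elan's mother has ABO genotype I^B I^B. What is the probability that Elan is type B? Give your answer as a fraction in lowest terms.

1/2

Elan's father's ABO genotype from I^A i × I^A I^B: 1/4 I^A I^A, 1/4 I^A I^B, 1/4 I^A i, 1/4 I^B i.
Crossing each possibility with the mother I^B I^B and summing P(type B): 1/4·0 + 1/4·1/2 + 1/4·1/2 + 1/4·1 = 1/2.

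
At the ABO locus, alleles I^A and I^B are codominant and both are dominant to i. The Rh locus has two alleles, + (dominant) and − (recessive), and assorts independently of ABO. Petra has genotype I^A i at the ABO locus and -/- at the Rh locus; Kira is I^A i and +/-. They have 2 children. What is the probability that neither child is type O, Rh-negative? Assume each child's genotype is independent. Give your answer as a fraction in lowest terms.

49/64

ABO cross I^A i × I^A i → 1/4 O, 3/4 A.
Rh cross -/- × +/- → 1/2 Rh+, 1/2 Rh-; so P(type O, Rh-negative) = 1/4 × 1/2 = 1/8 per child.
P(not type O, Rh-negative) = 7/8 for one child; (7/8)^2 = 49/64.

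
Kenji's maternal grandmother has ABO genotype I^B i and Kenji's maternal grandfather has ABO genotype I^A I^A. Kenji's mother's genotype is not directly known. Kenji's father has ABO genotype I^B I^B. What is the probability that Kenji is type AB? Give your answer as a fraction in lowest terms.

1/2

Kenji's mother's ABO genotype from I^B i × I^A I^A: 1/2 I^A I^B, 1/2 I^A i.
Crossing each possibility with the father I^B I^B and summing P(type AB): 1/2·1/2 + 1/2·1/2 = 1/2.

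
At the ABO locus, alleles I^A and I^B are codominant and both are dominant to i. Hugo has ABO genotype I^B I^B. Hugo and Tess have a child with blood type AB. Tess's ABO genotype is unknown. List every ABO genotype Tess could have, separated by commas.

For each candidate genotype of Tess, check whether crossing it with I^B I^B can produce every observed child phenotype.
  I^A I^A → possible child types {AB} ✓
  I^A I^B → possible child types {B, AB} ✓
  I^A i → possible child types {B, AB} ✓
  I^B I^B → possible child types {B} ✗
  I^B i → possible child types {B} ✗
  i i → possible child types {B} ✗

I^A I^A, I^A I^B, I^A i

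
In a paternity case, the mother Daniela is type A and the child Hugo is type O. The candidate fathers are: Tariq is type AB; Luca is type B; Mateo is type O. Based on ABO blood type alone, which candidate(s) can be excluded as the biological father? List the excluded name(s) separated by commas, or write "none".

A candidate is excluded only if no genotype consistent with his phenotype could produce a type O child with a type A mother.
Tariq (type AB): no genotype consistent with that phenotype can produce a type-O child with a type-A mother.

Tariq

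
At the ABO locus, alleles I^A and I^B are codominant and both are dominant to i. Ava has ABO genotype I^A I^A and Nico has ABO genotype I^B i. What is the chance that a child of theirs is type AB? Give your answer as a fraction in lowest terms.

1/2

ABO cross I^A I^A × I^B i → offspring phenotypes: 1/2 A, 1/2 AB.
So P(type AB) = 1/2.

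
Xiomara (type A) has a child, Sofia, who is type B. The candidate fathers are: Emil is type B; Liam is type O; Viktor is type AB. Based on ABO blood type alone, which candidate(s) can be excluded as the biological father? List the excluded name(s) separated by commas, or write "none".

Liam

A candidate is excluded only if no genotype consistent with his phenotype could produce a type B child with a type A mother.
Liam (type O): no genotype consistent with that phenotype can produce a type-B child with a type-A mother.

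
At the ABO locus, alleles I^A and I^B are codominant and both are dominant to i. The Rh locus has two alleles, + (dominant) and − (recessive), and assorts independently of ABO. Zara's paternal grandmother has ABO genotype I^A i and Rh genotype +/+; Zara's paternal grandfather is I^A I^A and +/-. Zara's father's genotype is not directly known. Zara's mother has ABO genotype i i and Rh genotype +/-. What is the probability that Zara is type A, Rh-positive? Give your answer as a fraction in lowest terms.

Zara's father's ABO genotype from I^A i × I^A I^A: 1/2 I^A I^A, 1/2 I^A i.
Crossing each possibility with the mother i i and summing P(type A): 1/2·1 + 1/2·1/2 = 3/4.
Similarly for Rh via the father's Rh distribution: P(Rh+) = 7/8.
Independent loci: 3/4 × 7/8 = 21/32.

21/32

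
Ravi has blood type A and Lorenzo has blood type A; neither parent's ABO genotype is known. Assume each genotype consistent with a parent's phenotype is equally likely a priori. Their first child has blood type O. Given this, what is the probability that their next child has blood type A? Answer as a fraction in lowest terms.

3/4

Possible genotypes: Ravi ∈ {I^A I^A, I^A i}; Lorenzo ∈ {I^A I^A, I^A i}.
Weight each parental genotype pair by prior × P(type-O child):
  I^A i × I^A i: posterior weight 1; P(next child type A) = 3/4.
Weighted sum = 3/4.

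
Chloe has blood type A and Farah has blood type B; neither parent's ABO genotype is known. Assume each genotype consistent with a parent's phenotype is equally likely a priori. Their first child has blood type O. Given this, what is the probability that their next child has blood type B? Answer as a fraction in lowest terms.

Possible genotypes: Chloe ∈ {AA, AO}; Farah ∈ {BB, BO}.
Weight each parental genotype pair by prior × P(type-O child):
  AO × BO: posterior weight 1; P(next child type B) = 1/4.
Weighted sum = 1/4.

1/4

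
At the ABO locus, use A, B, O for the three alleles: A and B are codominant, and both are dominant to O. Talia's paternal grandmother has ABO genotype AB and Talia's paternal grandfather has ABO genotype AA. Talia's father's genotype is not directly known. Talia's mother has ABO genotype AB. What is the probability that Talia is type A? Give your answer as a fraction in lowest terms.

3/8

Talia's father's ABO genotype from AB × AA: 1/2 AA, 1/2 AB.
Crossing each possibility with the mother AB and summing P(type A): 1/2·1/2 + 1/2·1/4 = 3/8.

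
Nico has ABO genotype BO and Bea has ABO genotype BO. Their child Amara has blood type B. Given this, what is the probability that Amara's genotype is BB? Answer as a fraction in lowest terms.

1/3

Cross BO × BO → 1/4 BB, 1/2 BO, 1/4 OO.
Type-B genotypes among offspring: BB (1/4), BO (1/2); total 3/4.
P(BB | type B) = (1/4) / (3/4) = 1/3.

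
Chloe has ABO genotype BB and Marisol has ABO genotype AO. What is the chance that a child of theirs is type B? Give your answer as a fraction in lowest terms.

ABO cross BB × AO → offspring phenotypes: 1/2 B, 1/2 AB.
So P(type B) = 1/2.

1/2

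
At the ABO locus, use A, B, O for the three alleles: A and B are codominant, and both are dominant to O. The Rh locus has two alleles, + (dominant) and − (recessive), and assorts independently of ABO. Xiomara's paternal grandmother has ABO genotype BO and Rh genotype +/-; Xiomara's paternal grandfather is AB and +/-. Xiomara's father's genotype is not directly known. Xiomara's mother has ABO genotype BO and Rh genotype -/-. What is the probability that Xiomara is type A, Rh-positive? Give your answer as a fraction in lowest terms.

1/16

Xiomara's father's ABO genotype from BO × AB: 1/4 AB, 1/4 AO, 1/4 BB, 1/4 BO.
Crossing each possibility with the mother BO and summing P(type A): 1/4·1/4 + 1/4·1/4 + 1/4·0 + 1/4·0 = 1/8.
Similarly for Rh via the father's Rh distribution: P(Rh+) = 1/2.
Independent loci: 1/8 × 1/2 = 1/16.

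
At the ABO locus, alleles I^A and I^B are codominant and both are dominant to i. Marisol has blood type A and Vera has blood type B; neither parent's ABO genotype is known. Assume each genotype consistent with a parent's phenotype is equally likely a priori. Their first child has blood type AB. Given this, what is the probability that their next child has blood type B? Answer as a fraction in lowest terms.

5/36

Possible genotypes: Marisol ∈ {I^A I^A, I^A i}; Vera ∈ {I^B I^B, I^B i}.
Weight each parental genotype pair by prior × P(type-AB child):
  I^A I^A × I^B I^B: posterior weight 4/9; P(next child type B) = 0.
  I^A I^A × I^B i: posterior weight 2/9; P(next child type B) = 0.
  I^A i × I^B I^B: posterior weight 2/9; P(next child type B) = 1/2.
  I^A i × I^B i: posterior weight 1/9; P(next child type B) = 1/4.
Weighted sum = 5/36.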